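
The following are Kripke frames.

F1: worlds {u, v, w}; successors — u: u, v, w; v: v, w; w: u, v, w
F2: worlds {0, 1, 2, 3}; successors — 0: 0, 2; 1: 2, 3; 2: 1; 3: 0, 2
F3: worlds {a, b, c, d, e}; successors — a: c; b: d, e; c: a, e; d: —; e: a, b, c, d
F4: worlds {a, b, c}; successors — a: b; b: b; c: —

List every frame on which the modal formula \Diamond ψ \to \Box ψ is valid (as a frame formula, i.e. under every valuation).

F4

This is the axiom for partial functionality; its first-order frame correspondent is \forall x \forall y \forall z (Rxy \wedge Rxz \to y = z).
F1: fails — u sees both u and v.
F2: fails — 0 sees both 0 and 2.
F3: fails — b sees both d and e.
F4: satisfies the condition.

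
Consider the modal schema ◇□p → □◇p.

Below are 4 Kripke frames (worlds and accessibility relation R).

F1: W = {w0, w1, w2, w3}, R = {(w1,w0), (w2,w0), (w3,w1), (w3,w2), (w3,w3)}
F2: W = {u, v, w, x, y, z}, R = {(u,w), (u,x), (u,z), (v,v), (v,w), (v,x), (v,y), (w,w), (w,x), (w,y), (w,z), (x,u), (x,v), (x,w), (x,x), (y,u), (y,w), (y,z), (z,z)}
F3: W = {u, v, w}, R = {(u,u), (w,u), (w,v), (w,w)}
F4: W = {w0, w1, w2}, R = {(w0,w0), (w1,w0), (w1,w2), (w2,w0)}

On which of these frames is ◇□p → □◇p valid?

F4

Frame correspondent (Sahlqvist): ∀x ∀y ∀z (Rxy ∧ Rxz → ∃w (Ryw ∧ Rzw)) — i.e. convergence.
F1: fails — Rw1w0 and Rw1w0 but w0 and w0 have no common successor.
F2: fails — Ruz and Rux but z and x have no common successor.
F3: fails — Rww and Rwv but w and v have no common successor.
F4: satisfies the condition.
Valid on: F4.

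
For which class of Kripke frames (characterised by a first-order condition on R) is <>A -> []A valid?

Suppose ◇A→□A is valid. Take Rxy, Rxz and set V(A)={y}. Then ◇A at x, so □A at x, so A at z, i.e. z=y.
The converse is a direct semantic check.
So the correspondent is partial functionality.

partial functionality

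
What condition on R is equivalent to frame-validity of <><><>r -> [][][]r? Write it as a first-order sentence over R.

This is a Sahlqvist (Geach-type) schema ◇^3□^0r → □^3◇^0r.
First-order correspondent: forall x forall y forall z ((x R^3 y & x R^3 z) -> exists w (y = w & z = w)).

forall x forall y forall z ((x R^3 y & x R^3 z) -> exists w (y = w & z = w))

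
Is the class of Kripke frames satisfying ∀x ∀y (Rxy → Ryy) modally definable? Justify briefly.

Yes: it is shift-reflexivity, defined by the T□ schema □(□p → p).
Suppose □(□p→p) is valid. Take Rxy and set V(p)={w : Ryw}. Then at y, □p holds; since □(□p→p) at x, □p→p at y, so p at y, i.e. Ryy.

Definable; □(□p → p) defines it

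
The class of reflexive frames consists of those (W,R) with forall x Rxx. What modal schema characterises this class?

The condition is reflexivity. The T schema □q → q defines it.
Suppose □q→q is valid. At any x set V(q)={w : Rxw}. Then □q holds at x, so q holds at x, i.e. Rxx.

□q → q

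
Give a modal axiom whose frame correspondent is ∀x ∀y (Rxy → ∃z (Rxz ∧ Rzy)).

□□ψ → □ψ

A defining formula is □□ψ → □ψ (the C4 axiom).
Suppose □□ψ→□ψ is valid. Take Rxy and set V(ψ)={w : xR²w}. Then □□ψ at x, so □ψ at x, so ψ at y, i.e. ∃z(Rxz∧Rzy).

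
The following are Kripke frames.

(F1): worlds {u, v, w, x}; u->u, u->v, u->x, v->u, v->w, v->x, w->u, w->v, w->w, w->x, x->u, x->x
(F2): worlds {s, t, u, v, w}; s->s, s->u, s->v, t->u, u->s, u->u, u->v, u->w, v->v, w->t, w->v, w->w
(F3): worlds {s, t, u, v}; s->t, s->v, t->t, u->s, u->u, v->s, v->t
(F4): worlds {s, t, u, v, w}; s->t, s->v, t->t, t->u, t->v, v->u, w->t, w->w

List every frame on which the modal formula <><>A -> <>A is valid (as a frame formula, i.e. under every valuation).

Frame correspondent (Sahlqvist): forall x forall y forall z (Rxy & Ryz -> Rxz) — i.e. transitivity.
(F1): fails — Ruv and Rvw but not Ruw.
(F2): fails — Rwt and Rtu but not Rwu.
(F3): fails — Rus and Rsv but not Ruv.
(F4): fails — Rwt and Rtv but not Rwv.
Valid on no frame.

none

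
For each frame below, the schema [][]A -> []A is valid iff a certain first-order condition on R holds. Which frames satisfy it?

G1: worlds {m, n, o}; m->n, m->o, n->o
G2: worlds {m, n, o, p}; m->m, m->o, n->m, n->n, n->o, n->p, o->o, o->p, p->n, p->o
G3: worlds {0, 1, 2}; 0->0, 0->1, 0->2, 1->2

The schema corresponds to density: forall x forall y (Rxy -> exists z (Rxz & Rzy)).
G1: fails — Rno but no z with Rnz and Rzo.
G2: satisfies the condition.
G3: fails — R12 but no z with R1z and Rz2.

G2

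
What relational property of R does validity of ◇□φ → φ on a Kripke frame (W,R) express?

This is frame-equivalent to φ → □◇φ (substitute ¬φ for φ and contrapose).
Suppose φ→□◇φ is valid. Take Rxy and set V(φ)={x}. Then φ at x, so □◇φ at x, so ◇φ at y, so some z with Ryz has φ; z=x, i.e. Ryx.

symmetry: ∀x ∀y (Rxy → Ryx)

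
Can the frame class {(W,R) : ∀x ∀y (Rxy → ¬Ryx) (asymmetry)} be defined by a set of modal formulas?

Not modally definable

If a class were modally definable it would be closed under surjective bounded morphisms (Goldblatt–Thomason).
The 3-cycle (worlds w0,w1,w2 with w0→w1→w2→w0) is asymmetric. Mapping every world to a single reflexive point • is a surjective bounded morphism, and the reflexive point is not asymmetric (R•• but asymmetry requires ¬R••).
So no modal formula (or set of formulas) defines exactly the asymmetric frames.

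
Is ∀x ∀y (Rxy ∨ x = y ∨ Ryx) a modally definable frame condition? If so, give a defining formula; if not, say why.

If a class were modally definable it would be closed under disjoint unions (Goldblatt–Thomason).
Take 2 disjoint single-world reflexive frames: each is trivially connected, but their disjoint union has 2 worlds with no edge between distinct components, so it is not connected.
So the class is not modally definable.

No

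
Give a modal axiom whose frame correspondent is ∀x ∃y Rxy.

□r → ◇r

This is seriality; the standard corresponding axiom is D: □r → ◇r.
Suppose □r→◇r is valid. At any x set V(r)=W. Then □r at x, so ◇r at x, so x has a successor.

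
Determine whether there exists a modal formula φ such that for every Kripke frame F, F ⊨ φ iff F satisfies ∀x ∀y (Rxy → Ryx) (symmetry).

Definable; p → □◇p defines it

The condition is symmetry. A defining modal formula is p → □◇p.
Suppose p→□◇p is valid. Take Rxy and set V(p)={x}. Then p at x, so □◇p at x, so ◇p at y, so some z with Ryz has p; z=x, i.e. Ryx.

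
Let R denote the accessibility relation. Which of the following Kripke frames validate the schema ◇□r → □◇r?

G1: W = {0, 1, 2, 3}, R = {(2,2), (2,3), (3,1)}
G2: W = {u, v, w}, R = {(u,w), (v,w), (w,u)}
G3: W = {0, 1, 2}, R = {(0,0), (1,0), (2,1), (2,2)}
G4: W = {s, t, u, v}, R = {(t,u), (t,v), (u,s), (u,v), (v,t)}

The schema corresponds to convergence: ∀x ∀y ∀z (Rxy ∧ Rxz → ∃w (Ryw ∧ Rzw)).
G1: fails — R23 and R22 but 3 and 2 have no common successor.
G2: condition met.
G3: fails — R22 and R21 but 2 and 1 have no common successor.
G4: fails — Rtv and Rtu but v and u have no common successor.
Valid on: G2.

G2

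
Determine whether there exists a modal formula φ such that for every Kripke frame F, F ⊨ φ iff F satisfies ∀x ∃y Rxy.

Yes — defined by □r → ◇r

Yes: it is seriality, defined by the D schema □r → ◇r.
Suppose □r→◇r is valid. At any x set V(r)=W. Then □r at x, so ◇r at x, so x has a successor.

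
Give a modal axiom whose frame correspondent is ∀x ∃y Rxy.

□q → ◇q

This is seriality; the standard corresponding axiom is D: □q → ◇q.
Suppose □q→◇q is valid. At any x set V(q)=W. Then □q at x, so ◇q at x, so x has a successor.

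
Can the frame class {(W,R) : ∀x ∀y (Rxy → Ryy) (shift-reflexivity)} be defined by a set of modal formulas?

Yes, by □(□q → q)

This is a Sahlqvist condition; the T□ axiom □(□q → q) defines it.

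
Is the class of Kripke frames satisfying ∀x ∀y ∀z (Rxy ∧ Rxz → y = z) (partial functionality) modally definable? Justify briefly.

Yes — defined by ◇p → □p

This is a Sahlqvist condition; the CD axiom ◇p → □p defines it.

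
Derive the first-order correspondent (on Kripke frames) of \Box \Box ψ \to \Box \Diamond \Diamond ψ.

This is a Sahlqvist (Geach-type) schema ◇^0□^2ψ → □^1◇^2ψ.
First-order correspondent: \forall x \forall z (xRz \to \exists w (x R^2 w \wedge z R^2 w)).

\forall x \forall z (xRz \to \exists w (x R^2 w \wedge z R^2 w))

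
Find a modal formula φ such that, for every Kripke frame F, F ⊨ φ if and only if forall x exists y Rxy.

The condition is seriality. The D schema □ψ → ◇ψ defines it.
Suppose □ψ→◇ψ is valid. At any x set V(ψ)=W. Then □ψ at x, so ◇ψ at x, so x has a successor.

□ψ → ◇ψ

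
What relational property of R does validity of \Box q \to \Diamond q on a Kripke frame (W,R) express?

Seriality

Suppose □q→◇q is valid. At any x set V(q)=W. Then □q at x, so ◇q at x, so x has a successor.
Conversely, any frame satisfying \forall x \exists y Rxy validates the schema.
Frame condition: \forall x \exists y Rxy.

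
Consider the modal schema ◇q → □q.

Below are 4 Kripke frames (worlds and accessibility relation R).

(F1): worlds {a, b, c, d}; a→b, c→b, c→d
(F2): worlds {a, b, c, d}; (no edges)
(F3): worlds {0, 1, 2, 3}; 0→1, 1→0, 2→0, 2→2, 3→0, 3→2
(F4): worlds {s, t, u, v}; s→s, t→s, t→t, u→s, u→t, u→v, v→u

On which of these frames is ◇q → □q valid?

Frame correspondent (Sahlqvist): ∀x ∀y ∀z (Rxy ∧ Rxz → y = z) — i.e. partial functionality.
(F1): fails — c sees both b and d.
(F2): condition met.
(F3): fails — 2 sees both 0 and 2.
(F4): fails — t sees both s and t.
Valid on: (F2).

(F2)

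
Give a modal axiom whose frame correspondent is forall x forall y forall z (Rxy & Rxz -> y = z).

◇q → □q

The condition is partial functionality. The CD schema ◇q → □q defines it.
Suppose ◇q→□q is valid. Take Rxy, Rxz and set V(q)={y}. Then ◇q at x, so □q at x, so q at z, i.e. z=y.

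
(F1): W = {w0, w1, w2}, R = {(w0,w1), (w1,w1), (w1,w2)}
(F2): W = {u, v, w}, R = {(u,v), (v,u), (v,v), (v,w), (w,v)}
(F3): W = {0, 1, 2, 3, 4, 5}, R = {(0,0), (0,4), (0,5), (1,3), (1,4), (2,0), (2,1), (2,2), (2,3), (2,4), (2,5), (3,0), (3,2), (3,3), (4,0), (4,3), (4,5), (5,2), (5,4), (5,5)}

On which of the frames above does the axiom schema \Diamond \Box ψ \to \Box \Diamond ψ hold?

The schema corresponds to convergence: \forall x \forall y \forall z (Rxy \wedge Rxz \to \exists w (Ryw \wedge Rzw)).
(F1): fails — Rw1w2 and Rw1w2 but w2 and w2 have no common successor.
(F2): ✓.
(F3): ✓.
Valid on: (F2), (F3).

(F2), (F3)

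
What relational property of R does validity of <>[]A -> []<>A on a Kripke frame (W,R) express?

Convergence

Suppose ◇□A→□◇A is valid. Take Rxy, Rxz and set V(A)={w : Ryw}. Then □A at y so ◇□A at x, so □◇A at x, so ◇A at z, giving w with Rzw and Ryw.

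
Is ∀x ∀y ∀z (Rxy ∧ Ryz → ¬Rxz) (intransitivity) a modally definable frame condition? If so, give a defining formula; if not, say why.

Any modally definable frame class is closed under surjective bounded morphisms.
The 5-cycle (worlds s,t,u,v,w with s→t→u→v→w→s) is intransitive. Mapping every world to a single reflexive point • is a surjective bounded morphism; the reflexive point is not intransitive (R••∧R•• but R••).
So no modal formula (or set of formulas) defines exactly the intransitive frames.

Not modally definable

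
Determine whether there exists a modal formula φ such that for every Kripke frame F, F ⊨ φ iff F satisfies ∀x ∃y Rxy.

The condition is seriality. A defining modal formula is □q → ◇q.
Suppose □q→◇q is valid. At any x set V(q)=W. Then □q at x, so ◇q at x, so x has a successor.

Yes, by □q → ◇q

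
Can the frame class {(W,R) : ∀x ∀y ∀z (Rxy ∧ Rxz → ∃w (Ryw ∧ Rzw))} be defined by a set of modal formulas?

Yes — defined by ◇□r → □◇r

The condition is convergence. A defining modal formula is ◇□r → □◇r.
Suppose ◇□r→□◇r is valid. Take Rxy, Rxz and set V(r)={w : Ryw}. Then □r at y so ◇□r at x, so □◇r at x, so ◇r at z, giving w with Rzw and Ryw.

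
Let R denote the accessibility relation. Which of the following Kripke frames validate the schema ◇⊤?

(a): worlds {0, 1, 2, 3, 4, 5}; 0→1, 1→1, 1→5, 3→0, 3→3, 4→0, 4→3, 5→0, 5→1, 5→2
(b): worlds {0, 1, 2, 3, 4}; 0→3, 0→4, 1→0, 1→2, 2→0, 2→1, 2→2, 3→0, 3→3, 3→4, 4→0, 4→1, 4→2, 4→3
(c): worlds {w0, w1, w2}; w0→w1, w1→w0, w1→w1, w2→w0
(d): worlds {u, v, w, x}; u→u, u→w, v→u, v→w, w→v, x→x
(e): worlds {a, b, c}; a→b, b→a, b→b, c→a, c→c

(b), (c), (d), (e)

This is the axiom for seriality; its first-order frame correspondent is ∀x ∃y Rxy.
(a): fails — world 2 has no successor.
(b): ✓.
(c): ✓.
(d): ✓.
(e): ✓.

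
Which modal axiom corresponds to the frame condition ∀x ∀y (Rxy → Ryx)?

A defining formula is r → □◇r (the B axiom).
Suppose r→□◇r is valid. Take Rxy and set V(r)={x}. Then r at x, so □◇r at x, so ◇r at y, so some z with Ryz has r; z=x, i.e. Ryx.

r → □◇r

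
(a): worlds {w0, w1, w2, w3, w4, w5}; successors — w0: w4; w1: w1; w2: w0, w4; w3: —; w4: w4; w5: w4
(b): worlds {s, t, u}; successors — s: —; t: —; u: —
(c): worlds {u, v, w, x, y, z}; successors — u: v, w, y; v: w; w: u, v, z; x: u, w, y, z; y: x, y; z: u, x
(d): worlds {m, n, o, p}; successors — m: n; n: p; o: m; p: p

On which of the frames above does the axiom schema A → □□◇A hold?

This is the axiom for a generalized confluence (Geach) condition; its first-order frame correspondent is ∀x ∀z (xR²z → ∃w (x = w ∧ zRw)).
(a): fails — w0R²w4 but no w with w0=w and w4Rw.
(b): satisfies the condition.
(c): fails — uR²u but no t with u=t and uRt.
(d): fails — mR²p but no w with m=w and pRw.
Valid on: (b).

(b)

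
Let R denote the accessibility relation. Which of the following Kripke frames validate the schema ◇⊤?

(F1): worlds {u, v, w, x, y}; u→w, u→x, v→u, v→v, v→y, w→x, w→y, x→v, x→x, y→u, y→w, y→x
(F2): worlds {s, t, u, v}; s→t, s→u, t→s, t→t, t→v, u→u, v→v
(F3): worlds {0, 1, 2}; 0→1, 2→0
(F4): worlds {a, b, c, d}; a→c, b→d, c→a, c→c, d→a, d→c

(F1), (F2), (F4)

This is the axiom for seriality; its first-order frame correspondent is ∀x ∃y Rxy.
(F1): condition met.
(F2): condition met.
(F3): fails — world 1 has no successor.
(F4): condition met.
Valid on: (F1), (F2), (F4).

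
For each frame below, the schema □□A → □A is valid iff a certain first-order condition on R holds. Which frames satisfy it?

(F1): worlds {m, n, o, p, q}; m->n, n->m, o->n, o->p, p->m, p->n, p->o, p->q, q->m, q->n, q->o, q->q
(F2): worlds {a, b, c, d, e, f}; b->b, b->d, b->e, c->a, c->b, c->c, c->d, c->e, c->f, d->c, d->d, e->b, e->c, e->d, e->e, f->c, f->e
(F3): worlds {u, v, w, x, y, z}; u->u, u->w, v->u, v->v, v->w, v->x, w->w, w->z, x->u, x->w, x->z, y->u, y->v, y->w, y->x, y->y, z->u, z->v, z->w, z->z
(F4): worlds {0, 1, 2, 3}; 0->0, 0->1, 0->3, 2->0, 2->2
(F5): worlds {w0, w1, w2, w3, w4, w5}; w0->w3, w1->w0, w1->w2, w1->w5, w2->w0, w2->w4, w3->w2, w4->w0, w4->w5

The schema corresponds to density: ∀x ∀y (Rxy → ∃z (Rxz ∧ Rzy)).
(F1): fails — Rop but no z with Roz and Rzp.
(F2): ✓.
(F3): ✓.
(F4): ✓.
(F5): fails — Rw1w5 but no z with Rw1z and Rzw5.

(F2), (F3), (F4)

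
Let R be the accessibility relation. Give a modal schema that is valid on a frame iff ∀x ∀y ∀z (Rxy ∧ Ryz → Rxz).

□r → □□r

A defining formula is □r → □□r (the 4 axiom).
Suppose □r→□□r is valid. Take Rxy, Ryz and set V(r)={w : Rxw}. Then □r at x, so □□r at x, so □r at y, so r at z, i.e. Rxz.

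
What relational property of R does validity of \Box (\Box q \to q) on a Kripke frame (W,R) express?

This is the T□ axiom.
Its frame correspondent is shift-reflexivity — \forall x \forall y (Rxy \to Ryy).

shift-reflexivity: \forall x \forall y (Rxy \to Ryy)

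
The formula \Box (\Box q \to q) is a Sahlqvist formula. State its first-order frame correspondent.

Suppose □(□q→q) is valid. Take Rxy and set V(q)={w : Ryw}. Then at y, □q holds; since □(□q→q) at x, □q→q at y, so q at y, i.e. Ryy.

shift-reflexivity: \forall x \forall y (Rxy \to Ryy)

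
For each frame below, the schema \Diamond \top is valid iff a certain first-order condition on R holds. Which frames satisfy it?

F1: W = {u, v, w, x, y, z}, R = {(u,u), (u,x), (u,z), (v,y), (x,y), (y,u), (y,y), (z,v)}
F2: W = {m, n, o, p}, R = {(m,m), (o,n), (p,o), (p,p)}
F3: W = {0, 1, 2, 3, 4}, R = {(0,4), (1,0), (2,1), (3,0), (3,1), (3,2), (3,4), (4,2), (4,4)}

The schema corresponds to seriality: \forall x \exists y Rxy.
F1: fails — world w has no successor.
F2: fails — world n has no successor.
F3: condition met.
Valid on: F3.

F3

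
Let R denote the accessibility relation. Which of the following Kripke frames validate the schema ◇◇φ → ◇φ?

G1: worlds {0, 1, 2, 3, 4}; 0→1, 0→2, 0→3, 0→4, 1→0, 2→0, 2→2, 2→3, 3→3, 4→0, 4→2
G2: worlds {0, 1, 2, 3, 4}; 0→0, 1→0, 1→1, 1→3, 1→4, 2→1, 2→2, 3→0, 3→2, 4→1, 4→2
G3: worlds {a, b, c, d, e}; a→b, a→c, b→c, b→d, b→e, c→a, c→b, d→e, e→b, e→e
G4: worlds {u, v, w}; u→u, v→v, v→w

G4

Frame correspondent (Sahlqvist): ∀x ∀y ∀z (Rxy ∧ Ryz → Rxz) — i.e. transitivity.
G1: fails — R10 and R02 but not R12.
G2: fails — R32 and R21 but not R31.
G3: fails — Rbc and Rcb but not Rbb.
G4: holds.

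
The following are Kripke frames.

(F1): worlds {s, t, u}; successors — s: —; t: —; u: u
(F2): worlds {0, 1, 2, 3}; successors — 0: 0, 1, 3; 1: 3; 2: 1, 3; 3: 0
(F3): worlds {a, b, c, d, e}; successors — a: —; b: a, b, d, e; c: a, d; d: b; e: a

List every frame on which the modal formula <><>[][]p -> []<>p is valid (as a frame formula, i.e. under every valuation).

This is the axiom for a generalized confluence (Geach) condition; its first-order frame correspondent is forall x forall y forall z ((x R^2 y & xRz) -> exists w (y R^2 w & zRw)).
(F1): holds.
(F2): fails — 0R²1, 0R1 but no w with 1R²w and 1Rw.
(F3): fails — bR²a, bRa but no w with aR²w and aRw.
Valid on: (F1).

(F1)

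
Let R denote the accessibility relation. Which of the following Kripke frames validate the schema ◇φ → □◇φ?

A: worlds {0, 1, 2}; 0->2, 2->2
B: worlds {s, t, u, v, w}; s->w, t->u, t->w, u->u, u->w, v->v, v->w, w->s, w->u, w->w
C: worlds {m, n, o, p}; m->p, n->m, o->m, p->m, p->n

A

This is the axiom for the Euclidean property; its first-order frame correspondent is ∀x ∀y ∀z (Rxy ∧ Rxz → Ryz).
A: satisfies the condition.
B: fails — Rvw and Rvv but not Rwv.
C: fails — Rmp and Rmp but not Rpp.
Valid on: A.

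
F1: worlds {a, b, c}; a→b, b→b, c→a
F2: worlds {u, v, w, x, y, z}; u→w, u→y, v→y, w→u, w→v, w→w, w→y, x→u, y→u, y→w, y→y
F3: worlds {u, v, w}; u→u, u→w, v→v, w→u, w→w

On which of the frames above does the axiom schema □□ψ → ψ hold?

F3

The schema corresponds to a generalized confluence (Geach) condition: ∀x ∃w (xR²w ∧ x = w).
F1: fails — at a but no w with aR²w and a=w.
F2: fails — at v but no t with vR²t and v=t.
F3: condition met.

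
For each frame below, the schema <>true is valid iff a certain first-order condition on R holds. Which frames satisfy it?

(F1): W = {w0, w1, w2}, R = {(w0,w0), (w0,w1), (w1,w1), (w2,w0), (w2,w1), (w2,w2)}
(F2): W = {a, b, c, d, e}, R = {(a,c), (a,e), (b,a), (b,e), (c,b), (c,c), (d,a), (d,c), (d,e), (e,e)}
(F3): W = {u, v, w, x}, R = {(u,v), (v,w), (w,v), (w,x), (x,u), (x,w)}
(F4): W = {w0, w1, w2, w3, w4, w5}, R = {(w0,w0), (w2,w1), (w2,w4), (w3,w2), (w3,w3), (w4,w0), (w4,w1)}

(F1), (F2), (F3)

This is the axiom for seriality; its first-order frame correspondent is forall x exists y Rxy.
(F1): satisfies the condition.
(F2): satisfies the condition.
(F3): satisfies the condition.
(F4): fails — world w1 has no successor.
Valid on: (F1), (F2), (F3).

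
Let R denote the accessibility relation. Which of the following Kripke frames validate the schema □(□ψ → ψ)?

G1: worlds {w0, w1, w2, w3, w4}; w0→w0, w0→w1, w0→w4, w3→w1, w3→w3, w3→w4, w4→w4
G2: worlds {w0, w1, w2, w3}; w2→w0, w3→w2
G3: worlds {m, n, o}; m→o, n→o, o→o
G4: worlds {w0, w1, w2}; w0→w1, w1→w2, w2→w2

G3

This is the axiom for shift-reflexivity; its first-order frame correspondent is ∀x ∀y (Rxy → Ryy).
G1: fails — Rw3w1 but not Rw1w1.
G2: fails — Rw3w2 but not Rw2w2.
G3: satisfies the condition.
G4: fails — Rw0w1 but not Rw1w1.
Valid on: G3.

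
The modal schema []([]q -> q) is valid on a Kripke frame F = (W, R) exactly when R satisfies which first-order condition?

This is the T□ axiom.
It corresponds to shift-reflexivity: forall x forall y (Rxy -> Ryy).

shift-reflexivity: forall x forall y (Rxy -> Ryy)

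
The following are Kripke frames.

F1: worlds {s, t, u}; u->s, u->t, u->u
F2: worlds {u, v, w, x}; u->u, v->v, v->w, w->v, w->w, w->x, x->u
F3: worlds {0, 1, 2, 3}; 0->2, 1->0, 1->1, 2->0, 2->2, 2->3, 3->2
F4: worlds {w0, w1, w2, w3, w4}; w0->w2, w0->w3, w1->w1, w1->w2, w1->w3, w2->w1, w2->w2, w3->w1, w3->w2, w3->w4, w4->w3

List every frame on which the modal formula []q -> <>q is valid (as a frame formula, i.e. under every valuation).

This is the axiom for seriality; its first-order frame correspondent is forall x exists y Rxy.
F1: fails — world s has no successor.
F2: ✓.
F3: ✓.
F4: ✓.

F2, F3, F4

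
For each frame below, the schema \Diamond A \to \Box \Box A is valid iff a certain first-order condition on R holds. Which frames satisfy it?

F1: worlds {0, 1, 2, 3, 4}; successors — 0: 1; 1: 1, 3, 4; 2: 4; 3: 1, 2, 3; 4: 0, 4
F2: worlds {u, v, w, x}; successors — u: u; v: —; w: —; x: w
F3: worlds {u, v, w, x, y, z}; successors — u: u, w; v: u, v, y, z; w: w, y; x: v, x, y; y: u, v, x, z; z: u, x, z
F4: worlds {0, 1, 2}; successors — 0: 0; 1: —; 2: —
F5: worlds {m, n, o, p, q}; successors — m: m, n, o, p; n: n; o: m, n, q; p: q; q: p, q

F2, F4

Frame correspondent (Sahlqvist): \forall x \forall y \forall z ((xRy \wedge x R^2 z) \to \exists w (y = w \wedge z = w)) — i.e. a generalized confluence (Geach) condition.
F1: fails — 0R1, 0R²3 but 1 ≠ 3.
F2: ✓.
F3: fails — uRu, uR²w but u ≠ w.
F4: ✓.
F5: fails — mRm, mR²n but m ≠ n.
Valid on: F2, F4.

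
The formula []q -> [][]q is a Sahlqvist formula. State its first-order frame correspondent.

Suppose □q→□□q is valid. Take Rxy, Ryz and set V(q)={w : Rxw}. Then □q at x, so □□q at x, so □q at y, so q at z, i.e. Rxz.
Conversely, any frame satisfying forall x forall y forall z (Rxy & Ryz -> Rxz) validates the schema.
So the correspondent is transitivity.

Transitivity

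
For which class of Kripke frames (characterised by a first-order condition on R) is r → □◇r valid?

Suppose r→□◇r is valid. Take Rxy and set V(r)={x}. Then r at x, so □◇r at x, so ◇r at y, so some z with Ryz has r; z=x, i.e. Ryx.

symmetry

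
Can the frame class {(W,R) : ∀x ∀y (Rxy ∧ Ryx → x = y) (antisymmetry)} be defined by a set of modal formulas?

Modal frame validity is preserved under surjective bounded morphisms.
The 8-cycle (worlds w0,w1,w2,w3,w4,w5,w6,w7 with w0→w1→w2→w3→w4→w5→w6→w7→w0) is antisymmetric. Sending even-indexed worlds to a and odd-indexed worlds to b is a surjective bounded morphism onto the two-world frame with a↔b, which is not antisymmetric.
So no modal formula (or set of formulas) defines exactly the antisymmetric frames.

Not definable by any modal formula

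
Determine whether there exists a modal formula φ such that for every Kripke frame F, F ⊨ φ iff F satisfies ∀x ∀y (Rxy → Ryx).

Yes, by p → □◇p

Yes: it is symmetry, defined by the B schema p → □◇p.
Suppose p→□◇p is valid. Take Rxy and set V(p)={x}. Then p at x, so □◇p at x, so ◇p at y, so some z with Ryz has p; z=x, i.e. Ryx.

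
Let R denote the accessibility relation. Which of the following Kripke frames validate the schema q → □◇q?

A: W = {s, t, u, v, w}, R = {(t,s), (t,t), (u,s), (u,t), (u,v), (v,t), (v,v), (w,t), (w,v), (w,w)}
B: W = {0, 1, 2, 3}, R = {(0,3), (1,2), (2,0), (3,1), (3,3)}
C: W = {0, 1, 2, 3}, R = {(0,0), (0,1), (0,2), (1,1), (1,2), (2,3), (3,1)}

none

This is the axiom for symmetry; its first-order frame correspondent is ∀x ∀y (Rxy → Ryx).
A: fails — Ruv but not Rvu.
B: fails — R31 but not R13.
C: fails — R02 but not R20.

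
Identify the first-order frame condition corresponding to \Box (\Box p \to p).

Suppose □(□p→p) is valid. Take Rxy and set V(p)={w : Ryw}. Then at y, □p holds; since □(□p→p) at x, □p→p at y, so p at y, i.e. Ryy.
The converse is a direct semantic check.
Frame condition: \forall x \forall y (Rxy \to Ryy).

Shift-reflexivity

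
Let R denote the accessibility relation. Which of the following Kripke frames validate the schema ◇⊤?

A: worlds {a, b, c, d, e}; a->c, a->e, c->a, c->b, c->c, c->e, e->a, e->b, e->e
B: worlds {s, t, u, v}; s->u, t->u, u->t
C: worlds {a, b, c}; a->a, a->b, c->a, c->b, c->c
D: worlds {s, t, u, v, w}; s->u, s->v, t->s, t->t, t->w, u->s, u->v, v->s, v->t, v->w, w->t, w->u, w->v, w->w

D

The schema corresponds to seriality: ∀x ∃y Rxy.
A: fails — world b has no successor.
B: fails — world v has no successor.
C: fails — world b has no successor.
D: satisfies the condition.
Valid on: D.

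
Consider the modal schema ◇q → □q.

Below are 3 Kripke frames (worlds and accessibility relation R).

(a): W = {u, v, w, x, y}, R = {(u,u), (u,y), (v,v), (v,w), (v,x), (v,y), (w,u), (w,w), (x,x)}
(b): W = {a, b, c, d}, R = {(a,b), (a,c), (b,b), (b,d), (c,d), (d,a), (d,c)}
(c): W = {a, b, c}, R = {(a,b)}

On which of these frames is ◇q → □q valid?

(c)

The schema corresponds to partial functionality: ∀x ∀y ∀z (Rxy ∧ Rxz → y = z).
(a): fails — u sees both u and y.
(b): fails — a sees both b and c.
(c): holds.
Valid on: (c).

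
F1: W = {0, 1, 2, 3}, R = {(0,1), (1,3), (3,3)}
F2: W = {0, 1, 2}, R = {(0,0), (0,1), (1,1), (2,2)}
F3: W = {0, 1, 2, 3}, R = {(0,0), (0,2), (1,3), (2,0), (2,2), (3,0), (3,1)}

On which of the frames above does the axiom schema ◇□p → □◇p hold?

The schema corresponds to convergence: ∀x ∀y ∀z (Rxy ∧ Rxz → ∃w (Ryw ∧ Rzw)).
F1: holds.
F2: holds.
F3: fails — R31 and R30 but 1 and 0 have no common successor.
Valid on: F1, F2.

F1, F2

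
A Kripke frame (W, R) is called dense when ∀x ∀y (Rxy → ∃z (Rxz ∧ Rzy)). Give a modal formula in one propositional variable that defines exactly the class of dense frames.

□□ψ → □ψ

The condition is density. The C4 schema □□ψ → □ψ defines it.
Suppose □□ψ→□ψ is valid. Take Rxy and set V(ψ)={w : xR²w}. Then □□ψ at x, so □ψ at x, so ψ at y, i.e. ∃z(Rxz∧Rzy).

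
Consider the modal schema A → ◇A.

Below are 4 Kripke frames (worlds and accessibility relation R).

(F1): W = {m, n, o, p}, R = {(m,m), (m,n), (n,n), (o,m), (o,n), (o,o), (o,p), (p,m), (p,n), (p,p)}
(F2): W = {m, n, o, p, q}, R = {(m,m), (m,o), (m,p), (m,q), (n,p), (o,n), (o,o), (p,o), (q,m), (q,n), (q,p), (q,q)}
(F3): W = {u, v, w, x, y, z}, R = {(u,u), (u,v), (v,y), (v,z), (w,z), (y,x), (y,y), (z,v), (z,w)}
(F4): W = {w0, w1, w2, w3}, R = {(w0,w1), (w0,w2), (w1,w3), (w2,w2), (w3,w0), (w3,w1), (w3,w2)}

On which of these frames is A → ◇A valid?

The schema corresponds to reflexivity: ∀x Rxx.
(F1): holds.
(F2): fails — world n does not see itself.
(F3): fails — world v does not see itself.
(F4): fails — world w0 does not see itself.
Valid on: (F1).

(F1)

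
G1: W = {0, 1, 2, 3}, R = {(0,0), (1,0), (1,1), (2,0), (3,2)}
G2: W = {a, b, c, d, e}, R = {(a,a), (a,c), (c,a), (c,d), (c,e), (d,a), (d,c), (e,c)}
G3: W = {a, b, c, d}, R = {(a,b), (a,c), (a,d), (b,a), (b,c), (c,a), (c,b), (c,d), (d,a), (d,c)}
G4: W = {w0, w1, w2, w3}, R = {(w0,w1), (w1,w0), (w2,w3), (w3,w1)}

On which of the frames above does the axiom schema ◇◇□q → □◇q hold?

This is the axiom for a generalized confluence (Geach) condition; its first-order frame correspondent is ∀x ∀y ∀z ((xR²y ∧ xRz) → ∃w (yRw ∧ zRw)).
G1: holds.
G2: fails — aR²e, aRc but no w with eRw and cRw.
G3: holds.
G4: fails — w0R²w0, w0Rw1 but no w with w0Rw and w1Rw.
Valid on: G1, G3.

G1, G3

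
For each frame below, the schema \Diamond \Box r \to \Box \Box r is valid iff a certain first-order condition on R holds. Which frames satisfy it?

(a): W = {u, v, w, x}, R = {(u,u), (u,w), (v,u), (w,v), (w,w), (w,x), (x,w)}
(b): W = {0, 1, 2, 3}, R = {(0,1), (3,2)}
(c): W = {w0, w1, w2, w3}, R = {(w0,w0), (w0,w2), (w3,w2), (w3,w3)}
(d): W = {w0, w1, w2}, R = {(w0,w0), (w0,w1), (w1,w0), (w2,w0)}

(b)

The schema corresponds to a generalized confluence (Geach) condition: \forall x \forall y \forall z ((xRy \wedge x R^2 z) \to \exists w (yRw \wedge z = w)).
(a): fails — uRu, uR²v but no t with uRt and v=t.
(b): condition met.
(c): fails — w0Rw2, w0R²w0 but no w with w2Rw and w0=w.
(d): fails — w0Rw1, w0R²w1 but no w with w1Rw and w1=w.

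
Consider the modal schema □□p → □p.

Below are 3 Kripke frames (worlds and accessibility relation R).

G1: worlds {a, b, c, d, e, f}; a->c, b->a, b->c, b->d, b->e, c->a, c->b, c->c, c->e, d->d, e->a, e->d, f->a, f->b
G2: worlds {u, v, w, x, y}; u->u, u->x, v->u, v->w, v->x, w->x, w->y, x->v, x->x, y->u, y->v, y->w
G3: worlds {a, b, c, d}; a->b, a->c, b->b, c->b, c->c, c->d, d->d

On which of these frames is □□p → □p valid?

G3

This is the axiom for density; its first-order frame correspondent is ∀x ∀y (Rxy → ∃z (Rxz ∧ Rzy)).
G1: fails — Rea but no z with Rez and Rza.
G2: fails — Rvw but no z with Rvz and Rzw.
G3: holds.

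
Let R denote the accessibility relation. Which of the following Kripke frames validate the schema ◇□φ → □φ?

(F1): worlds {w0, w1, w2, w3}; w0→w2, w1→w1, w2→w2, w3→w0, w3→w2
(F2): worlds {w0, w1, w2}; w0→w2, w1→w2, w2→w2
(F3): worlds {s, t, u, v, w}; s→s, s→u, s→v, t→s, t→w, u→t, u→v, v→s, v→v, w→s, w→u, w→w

Frame correspondent (Sahlqvist): ∀x ∀y ∀z (Rxy ∧ Rxz → Ryz) — i.e. the Euclidean property.
(F1): fails — Rw3w2 and Rw3w0 but not Rw2w0.
(F2): holds.
(F3): fails — Rsv and Rsu but not Rvu.
Valid on: (F2).

(F2)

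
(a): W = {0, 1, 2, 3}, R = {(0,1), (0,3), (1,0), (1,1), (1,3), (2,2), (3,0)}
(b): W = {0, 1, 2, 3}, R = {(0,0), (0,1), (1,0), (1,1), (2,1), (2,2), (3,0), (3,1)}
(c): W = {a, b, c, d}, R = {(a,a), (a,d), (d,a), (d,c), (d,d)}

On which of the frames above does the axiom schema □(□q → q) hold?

(b)

This is the axiom for shift-reflexivity; its first-order frame correspondent is ∀x ∀y (Rxy → Ryy).
(a): fails — R10 but not R00.
(b): ✓.
(c): fails — Rdc but not Rcc.
Valid on: (b).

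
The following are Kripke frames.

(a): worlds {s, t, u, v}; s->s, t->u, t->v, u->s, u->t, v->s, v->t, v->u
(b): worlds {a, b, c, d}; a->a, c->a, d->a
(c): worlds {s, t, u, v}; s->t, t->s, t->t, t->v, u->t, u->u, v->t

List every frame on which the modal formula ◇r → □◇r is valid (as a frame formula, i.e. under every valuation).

(b)

The schema corresponds to the Euclidean property: ∀x ∀y ∀z (Rxy ∧ Rxz → Ryz).
(a): fails — Rtv and Rtv but not Rvv.
(b): satisfies the condition.
(c): fails — Rtv and Rtv but not Rvv.
Valid on: (b).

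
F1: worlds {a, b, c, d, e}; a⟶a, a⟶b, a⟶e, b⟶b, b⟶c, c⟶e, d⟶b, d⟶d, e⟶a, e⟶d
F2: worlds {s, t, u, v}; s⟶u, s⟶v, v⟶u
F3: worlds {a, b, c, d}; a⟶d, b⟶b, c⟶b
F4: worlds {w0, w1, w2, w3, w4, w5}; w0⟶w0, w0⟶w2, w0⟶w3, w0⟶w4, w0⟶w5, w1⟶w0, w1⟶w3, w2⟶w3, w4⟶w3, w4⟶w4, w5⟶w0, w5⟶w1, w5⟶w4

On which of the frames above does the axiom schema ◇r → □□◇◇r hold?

F3

Frame correspondent (Sahlqvist): ∀x ∀y ∀z ((xRy ∧ xR²z) → ∃w (y = w ∧ zR²w)) — i.e. a generalized confluence (Geach) condition.
F1: fails — aRa, aR²b but no w with a=w and bR²w.
F2: fails — sRu, sR²u but no w with u=w and uR²w.
F3: condition met.
F4: fails — w0Rw0, w0R²w2 but no w with w0=w and w2R²w.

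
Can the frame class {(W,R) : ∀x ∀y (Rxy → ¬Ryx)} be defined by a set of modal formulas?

Not definable by any modal formula

If a class were modally definable it would be closed under surjective bounded morphisms (Goldblatt–Thomason).
The 4-cycle (worlds s,t,u,v with s→t→u→v→s) is asymmetric. Mapping every world to a single reflexive point • is a surjective bounded morphism, and the reflexive point is not asymmetric (R•• but asymmetry requires ¬R••).
So the class is not modally definable.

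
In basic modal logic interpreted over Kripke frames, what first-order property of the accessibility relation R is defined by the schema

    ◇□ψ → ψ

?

symmetry: ∀x ∀y (Rxy → Ryx)

This is frame-equivalent to ψ → □◇ψ (substitute ¬ψ for ψ and contrapose).
Suppose ψ→□◇ψ is valid. Take Rxy and set V(ψ)={x}. Then ψ at x, so □◇ψ at x, so ◇ψ at y, so some z with Ryz has ψ; z=x, i.e. Ryx.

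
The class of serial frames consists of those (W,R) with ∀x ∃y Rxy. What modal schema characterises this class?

□r → ◇r

This is seriality; the standard corresponding axiom is D: □r → ◇r.
Suppose □r→◇r is valid. At any x set V(r)=W. Then □r at x, so ◇r at x, so x has a successor.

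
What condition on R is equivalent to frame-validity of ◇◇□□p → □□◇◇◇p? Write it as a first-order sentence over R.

This is a Sahlqvist (Geach-type) schema ◇^2□^2p → □^2◇^3p.
Minimal-valuation argument: fix x; take any y with xR^2y and any z with xR^2z. Set V(p) to the set of worlds R-reachable from y in exactly 2 steps. Then □^2p holds at y, so the antecedent holds at x; validity forces ◇^3p at z, giving a w with zR^3w and yR^2w.
First-order correspondent: ∀x ∀y ∀z ((xR²y ∧ xR²z) → ∃w (yR²w ∧ zR³w)).

∀x ∀y ∀z ((xR²y ∧ xR²z) → ∃w (yR²w ∧ zR³w))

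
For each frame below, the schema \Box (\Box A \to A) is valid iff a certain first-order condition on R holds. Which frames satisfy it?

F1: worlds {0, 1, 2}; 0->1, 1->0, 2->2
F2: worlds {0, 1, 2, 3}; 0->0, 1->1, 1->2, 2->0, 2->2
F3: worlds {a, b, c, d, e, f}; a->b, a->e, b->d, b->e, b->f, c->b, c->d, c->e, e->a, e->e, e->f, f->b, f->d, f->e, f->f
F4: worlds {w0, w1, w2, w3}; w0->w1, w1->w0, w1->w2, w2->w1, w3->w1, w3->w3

This is the axiom for shift-reflexivity; its first-order frame correspondent is \forall x \forall y (Rxy \to Ryy).
F1: fails — R01 but not R11.
F2: condition met.
F3: fails — Rcd but not Rdd.
F4: fails — Rw1w2 but not Rw2w2.
Valid on: F2.

F2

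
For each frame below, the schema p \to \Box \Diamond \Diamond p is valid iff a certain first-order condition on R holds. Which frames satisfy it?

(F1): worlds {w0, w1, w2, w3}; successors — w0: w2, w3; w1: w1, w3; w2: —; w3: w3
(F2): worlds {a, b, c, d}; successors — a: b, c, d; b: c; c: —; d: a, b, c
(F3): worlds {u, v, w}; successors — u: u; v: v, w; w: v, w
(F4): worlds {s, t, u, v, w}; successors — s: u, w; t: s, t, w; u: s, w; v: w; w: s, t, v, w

Frame correspondent (Sahlqvist): \forall x \forall z (xRz \to \exists w (x = w \wedge z R^2 w)) — i.e. a generalized confluence (Geach) condition.
(F1): fails — w0Rw2 but no w with w0=w and w2R²w.
(F2): fails — aRb but no w with a=w and bR²w.
(F3): ✓.
(F4): fails — uRs but no w* with u=w* and sR²w*.
Valid on: (F3).

(F3)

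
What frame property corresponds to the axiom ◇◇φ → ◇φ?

This is frame-equivalent to □φ → □□φ (substitute ¬φ for φ and contrapose).
Suppose □φ→□□φ is valid. Take Rxy, Ryz and set V(φ)={w : Rxw}. Then □φ at x, so □□φ at x, so □φ at y, so φ at z, i.e. Rxz.
The converse is a direct semantic check.
So the correspondent is transitivity.

transitivity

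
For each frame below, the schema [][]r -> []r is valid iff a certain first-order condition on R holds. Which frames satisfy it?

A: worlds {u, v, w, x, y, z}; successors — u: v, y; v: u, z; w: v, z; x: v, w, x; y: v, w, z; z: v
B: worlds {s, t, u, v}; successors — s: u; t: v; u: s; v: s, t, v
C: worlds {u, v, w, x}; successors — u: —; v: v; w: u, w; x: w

C

The schema corresponds to density: forall x forall y (Rxy -> exists z (Rxz & Rzy)).
A: fails — Rvz but no t with Rvt and Rtz.
B: fails — Rus but no z with Ruz and Rzs.
C: condition met.
Valid on: C.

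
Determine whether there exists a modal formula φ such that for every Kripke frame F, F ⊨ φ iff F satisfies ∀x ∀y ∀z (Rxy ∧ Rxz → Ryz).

Definable; ◇q → □◇q defines it

This is a Sahlqvist condition; the 5 axiom ◇q → □◇q defines it.
Suppose ◇q→□◇q is valid. Take Rxy, Rxz and set V(q)={y}. Then ◇q at x, so □◇q at x, so ◇q at z, so some w with Rzw has q; w=y, i.e. Rzy. By symmetry of the argument, Ryz.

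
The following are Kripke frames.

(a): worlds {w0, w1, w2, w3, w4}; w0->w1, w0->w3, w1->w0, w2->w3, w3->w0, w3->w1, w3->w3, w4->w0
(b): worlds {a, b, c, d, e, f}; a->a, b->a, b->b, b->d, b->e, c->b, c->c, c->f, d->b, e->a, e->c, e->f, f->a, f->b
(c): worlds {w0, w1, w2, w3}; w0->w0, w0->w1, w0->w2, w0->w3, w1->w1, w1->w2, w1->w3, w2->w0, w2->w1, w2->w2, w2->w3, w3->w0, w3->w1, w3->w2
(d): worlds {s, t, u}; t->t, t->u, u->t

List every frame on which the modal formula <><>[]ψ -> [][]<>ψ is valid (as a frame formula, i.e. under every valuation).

(c), (d)

The schema corresponds to a generalized confluence (Geach) condition: forall x forall y forall z ((x R^2 y & x R^2 z) -> exists w (yRw & zRw)).
(a): fails — w0R²w0, w0R²w1 but no w with w0Rw and w1Rw.
(b): fails — bR²a, bR²c but no w with aRw and cRw.
(c): condition met.
(d): condition met.
Valid on: (c), (d).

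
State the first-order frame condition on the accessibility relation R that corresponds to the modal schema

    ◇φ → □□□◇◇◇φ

∀x ∀y ∀z ((xRy ∧ xR³z) → ∃w (y = w ∧ zR³w))

This is a Sahlqvist (Geach-type) schema ◇^1□^0φ → □^3◇^3φ.
Minimal-valuation argument: fix x; take any y with xR^1y and any z with xR^3z. Set V(φ) to the set of worlds R-reachable from y in exactly 0 steps. Then □^0φ holds at y, so the antecedent holds at x; validity forces ◇^3φ at z, giving a w with zR^3w and yR^0w.
First-order correspondent: ∀x ∀y ∀z ((xRy ∧ xR³z) → ∃w (y = w ∧ zR³w)).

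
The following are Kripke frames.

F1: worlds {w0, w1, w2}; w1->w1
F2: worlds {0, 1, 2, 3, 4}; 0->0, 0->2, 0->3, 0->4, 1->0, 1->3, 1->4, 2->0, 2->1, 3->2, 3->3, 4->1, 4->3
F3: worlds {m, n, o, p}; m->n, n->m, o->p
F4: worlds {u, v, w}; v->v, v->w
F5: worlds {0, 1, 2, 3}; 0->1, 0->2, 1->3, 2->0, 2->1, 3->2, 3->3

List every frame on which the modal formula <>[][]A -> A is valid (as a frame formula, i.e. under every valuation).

F1

Frame correspondent (Sahlqvist): forall x forall y (xRy -> exists w (y R^2 w & x = w)) — i.e. a generalized confluence (Geach) condition.
F1: satisfies the condition.
F2: fails — 1R4 but no w with 4R²w and 1=w.
F3: fails — mRn but no w with nR²w and m=w.
F4: fails — vRw but no t with wR²t and v=t.
F5: fails — 0R1 but no w with 1R²w and 0=w.
Valid on: F1.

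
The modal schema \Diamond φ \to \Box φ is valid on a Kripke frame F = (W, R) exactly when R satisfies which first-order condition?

Partial functionality

Suppose ◇φ→□φ is valid. Take Rxy, Rxz and set V(φ)={y}. Then ◇φ at x, so □φ at x, so φ at z, i.e. z=y.
The converse is a direct semantic check.
Frame condition: \forall x \forall y \forall z (Rxy \wedge Rxz \to y = z).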